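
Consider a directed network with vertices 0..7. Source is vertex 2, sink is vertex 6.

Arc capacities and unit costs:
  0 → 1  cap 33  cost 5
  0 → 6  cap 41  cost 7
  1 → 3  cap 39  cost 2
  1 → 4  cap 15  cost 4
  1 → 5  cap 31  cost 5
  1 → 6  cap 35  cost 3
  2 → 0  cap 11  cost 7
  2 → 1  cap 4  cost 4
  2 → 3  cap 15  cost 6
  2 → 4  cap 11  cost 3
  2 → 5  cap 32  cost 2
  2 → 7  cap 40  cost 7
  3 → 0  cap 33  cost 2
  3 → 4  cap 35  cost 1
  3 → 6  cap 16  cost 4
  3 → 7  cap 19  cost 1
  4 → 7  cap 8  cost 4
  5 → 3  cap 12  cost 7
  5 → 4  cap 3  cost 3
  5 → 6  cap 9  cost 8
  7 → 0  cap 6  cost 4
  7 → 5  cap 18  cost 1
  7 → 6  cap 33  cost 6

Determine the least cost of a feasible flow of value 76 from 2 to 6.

shortest-cost path #1: 2→1→6 push 4 @ unit cost 7 (adds 28)
shortest-cost path #2: 2→3→6 push 15 @ unit cost 10 (adds 150)
shortest-cost path #3: 2→5→6 push 9 @ unit cost 10 (adds 90)
shortest-cost path #4: 2→7→6 push 33 @ unit cost 13 (adds 429)
shortest-cost path #5: 2→5→3→6 push 1 @ unit cost 13 (adds 13)
shortest-cost path #6: 2→0→6 push 11 @ unit cost 14 (adds 154)
shortest-cost path #7: 2→7→0→6 push 3 @ unit cost 18 (adds 54)
total cost = 918

Minimum cost for 76 units: 918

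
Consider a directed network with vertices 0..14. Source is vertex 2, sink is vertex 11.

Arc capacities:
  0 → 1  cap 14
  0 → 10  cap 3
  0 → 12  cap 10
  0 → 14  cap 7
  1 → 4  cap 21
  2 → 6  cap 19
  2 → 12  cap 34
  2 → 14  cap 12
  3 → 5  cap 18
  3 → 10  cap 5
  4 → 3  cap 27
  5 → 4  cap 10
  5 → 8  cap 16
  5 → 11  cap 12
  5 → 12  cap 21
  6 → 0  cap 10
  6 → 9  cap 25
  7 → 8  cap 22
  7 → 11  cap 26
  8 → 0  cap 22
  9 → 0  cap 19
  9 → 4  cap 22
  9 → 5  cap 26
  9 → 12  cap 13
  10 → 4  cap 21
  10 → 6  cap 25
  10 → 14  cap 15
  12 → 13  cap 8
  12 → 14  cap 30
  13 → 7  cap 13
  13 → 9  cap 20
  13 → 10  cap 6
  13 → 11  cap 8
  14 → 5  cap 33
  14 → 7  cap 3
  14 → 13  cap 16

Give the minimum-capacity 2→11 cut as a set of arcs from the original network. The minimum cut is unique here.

Min-cut arcs: {(5,11), (13,7), (13,11), (14,7)} (total capacity 36)

augment #1: 2→12→13→11 push 8
augment #2: 2→14→5→11 push 12
augment #3: 2→12→14→7→11 push 3
augment #4: 2→12→14→13→7→11 push 13
max flow = 36; residual-reachable set from 2 gives S-side
cut edges (S→T): {(5,11), (13,7), (13,11), (14,7)} total cap 36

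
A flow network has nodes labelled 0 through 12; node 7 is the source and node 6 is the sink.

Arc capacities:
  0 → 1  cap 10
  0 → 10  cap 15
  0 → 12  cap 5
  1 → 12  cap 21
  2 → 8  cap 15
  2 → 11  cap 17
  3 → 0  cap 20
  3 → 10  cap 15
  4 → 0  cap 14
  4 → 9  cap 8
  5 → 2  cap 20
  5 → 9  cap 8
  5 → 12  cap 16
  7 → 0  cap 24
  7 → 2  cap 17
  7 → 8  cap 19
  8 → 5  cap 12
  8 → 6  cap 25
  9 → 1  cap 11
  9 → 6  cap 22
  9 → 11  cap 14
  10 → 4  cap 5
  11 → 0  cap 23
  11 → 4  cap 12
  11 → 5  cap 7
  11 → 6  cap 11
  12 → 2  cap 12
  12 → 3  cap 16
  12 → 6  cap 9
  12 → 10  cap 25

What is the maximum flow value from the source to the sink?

Maximum flow value: 56

augment #1: 7→8→6 bottleneck 19, total now 19
augment #2: 7→0→12→6 bottleneck 5, total now 24
augment #3: 7→2→8→6 bottleneck 6, total now 30
augment #4: 7→2→11→6 bottleneck 11, total now 41
augment #5: 7→0→1→12→6 bottleneck 4, total now 45
augment #6: 7→0→10→4→9→6 bottleneck 5, total now 50
augment #7: 7→0→1→12→2→8→5→9→6 bottleneck 6, total now 56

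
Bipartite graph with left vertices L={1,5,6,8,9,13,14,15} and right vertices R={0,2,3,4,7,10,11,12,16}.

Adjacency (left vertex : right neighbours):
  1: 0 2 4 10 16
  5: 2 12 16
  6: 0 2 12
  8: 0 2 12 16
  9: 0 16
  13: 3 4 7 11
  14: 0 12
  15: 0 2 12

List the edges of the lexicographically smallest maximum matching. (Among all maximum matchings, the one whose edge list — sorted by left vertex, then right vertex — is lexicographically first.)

|M| = 6 (so the lex-smallest maximum matching has 6 edges)
process left vertices in ascending order; for each, take the smallest-labelled available neighbour that still permits 6 edges overall, or leave it unmatched if none does
lex-smallest matching: {1-4, 5-2, 6-0, 8-12, 9-16, 13-3}

Lex-smallest maximum matching: {(1,4), (5,2), (6,0), (8,12), (9,16), (13,3)}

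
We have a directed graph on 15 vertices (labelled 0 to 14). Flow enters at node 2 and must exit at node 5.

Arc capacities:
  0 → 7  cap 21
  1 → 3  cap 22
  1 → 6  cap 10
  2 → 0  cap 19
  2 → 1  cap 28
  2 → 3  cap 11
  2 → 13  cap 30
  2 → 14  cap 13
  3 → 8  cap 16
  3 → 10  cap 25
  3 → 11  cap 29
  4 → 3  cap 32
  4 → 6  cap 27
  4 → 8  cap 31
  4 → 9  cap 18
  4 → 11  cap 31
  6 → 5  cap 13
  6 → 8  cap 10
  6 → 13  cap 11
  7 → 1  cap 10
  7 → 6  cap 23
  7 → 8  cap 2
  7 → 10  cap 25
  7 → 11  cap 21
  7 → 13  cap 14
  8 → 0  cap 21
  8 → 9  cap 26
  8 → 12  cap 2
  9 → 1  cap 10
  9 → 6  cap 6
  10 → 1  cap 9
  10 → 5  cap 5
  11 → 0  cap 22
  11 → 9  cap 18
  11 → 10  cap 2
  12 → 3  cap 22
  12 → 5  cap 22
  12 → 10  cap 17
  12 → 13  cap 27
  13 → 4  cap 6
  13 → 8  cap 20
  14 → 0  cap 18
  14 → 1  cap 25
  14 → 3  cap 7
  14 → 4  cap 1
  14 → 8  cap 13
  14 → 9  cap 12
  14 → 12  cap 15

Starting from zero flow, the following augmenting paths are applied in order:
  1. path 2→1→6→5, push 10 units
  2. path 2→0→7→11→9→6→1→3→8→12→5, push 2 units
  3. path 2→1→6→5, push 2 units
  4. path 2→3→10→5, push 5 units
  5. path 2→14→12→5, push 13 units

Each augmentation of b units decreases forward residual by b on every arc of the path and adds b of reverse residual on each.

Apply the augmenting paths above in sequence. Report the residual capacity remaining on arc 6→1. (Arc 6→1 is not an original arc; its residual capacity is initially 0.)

after path 1 (2→1→6→5, push 10): res(6,1)=10
after path 2 (2→0→7→11→9→6→1→3→8→12→5, push 2): res(6,1)=8
after path 3 (2→1→6→5, push 2): res(6,1)=10
after path 4 (2→3→10→5, push 5): res(6,1)=10
after path 5 (2→14→12→5, push 13): res(6,1)=10

Residual capacity of (6,1): 10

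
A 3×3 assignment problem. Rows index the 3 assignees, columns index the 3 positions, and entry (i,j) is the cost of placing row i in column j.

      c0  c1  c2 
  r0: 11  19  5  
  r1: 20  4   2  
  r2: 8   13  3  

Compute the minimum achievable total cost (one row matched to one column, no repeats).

optimal assignment: row0→col2 (cost 5), row1→col1 (cost 4), row2→col0 (cost 8)
total = 5 + 4 + 8 = 17

Minimum assignment cost: 17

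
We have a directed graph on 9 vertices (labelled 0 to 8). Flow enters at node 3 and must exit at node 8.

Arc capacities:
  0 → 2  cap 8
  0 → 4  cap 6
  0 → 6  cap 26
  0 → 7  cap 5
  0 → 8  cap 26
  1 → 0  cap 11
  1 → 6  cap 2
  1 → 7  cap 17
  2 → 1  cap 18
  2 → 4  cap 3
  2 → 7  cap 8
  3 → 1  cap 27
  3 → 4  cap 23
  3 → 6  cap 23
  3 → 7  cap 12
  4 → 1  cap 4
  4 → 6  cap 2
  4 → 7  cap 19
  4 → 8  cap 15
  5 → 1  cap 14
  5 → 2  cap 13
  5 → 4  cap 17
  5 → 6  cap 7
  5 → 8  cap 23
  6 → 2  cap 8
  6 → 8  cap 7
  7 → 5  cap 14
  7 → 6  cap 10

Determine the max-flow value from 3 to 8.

augment #1: 3→4→8 bottleneck 15, total now 15
augment #2: 3→6→8 bottleneck 7, total now 22
augment #3: 3→1→0→8 bottleneck 11, total now 33
augment #4: 3→7→5→8 bottleneck 12, total now 45
augment #5: 3→1→7→5→8 bottleneck 2, total now 47

Maximum flow value: 47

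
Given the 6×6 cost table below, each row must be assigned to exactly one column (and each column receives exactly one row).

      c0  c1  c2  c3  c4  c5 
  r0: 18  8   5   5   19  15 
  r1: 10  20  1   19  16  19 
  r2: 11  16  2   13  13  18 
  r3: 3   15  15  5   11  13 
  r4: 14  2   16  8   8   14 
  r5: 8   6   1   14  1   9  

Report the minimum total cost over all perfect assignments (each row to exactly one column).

optimal assignment: row0→col3 (cost 5), row1→col2 (cost 1), row2→col5 (cost 18), row3→col0 (cost 3), row4→col1 (cost 2), row5→col4 (cost 1)
total = 5 + 1 + 18 + 3 + 2 + 1 = 30

Minimum assignment cost: 30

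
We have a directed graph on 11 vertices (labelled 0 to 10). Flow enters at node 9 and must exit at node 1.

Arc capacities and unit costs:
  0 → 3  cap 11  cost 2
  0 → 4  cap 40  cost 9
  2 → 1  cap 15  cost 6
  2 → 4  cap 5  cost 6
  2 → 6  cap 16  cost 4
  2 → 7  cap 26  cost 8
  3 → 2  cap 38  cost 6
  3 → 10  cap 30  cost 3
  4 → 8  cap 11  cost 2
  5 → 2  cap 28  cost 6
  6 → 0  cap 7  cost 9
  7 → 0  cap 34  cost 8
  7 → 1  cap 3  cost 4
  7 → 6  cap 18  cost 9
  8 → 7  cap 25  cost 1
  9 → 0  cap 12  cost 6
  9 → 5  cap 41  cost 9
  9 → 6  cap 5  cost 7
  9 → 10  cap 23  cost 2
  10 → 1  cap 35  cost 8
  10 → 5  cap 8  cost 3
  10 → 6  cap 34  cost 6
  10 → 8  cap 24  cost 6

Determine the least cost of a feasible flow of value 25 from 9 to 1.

shortest-cost path #1: 9→10→1 push 23 @ unit cost 10 (adds 230)
shortest-cost path #2: 9→0→3→10→1 push 2 @ unit cost 19 (adds 38)
total cost = 268

Minimum cost for 25 units: 268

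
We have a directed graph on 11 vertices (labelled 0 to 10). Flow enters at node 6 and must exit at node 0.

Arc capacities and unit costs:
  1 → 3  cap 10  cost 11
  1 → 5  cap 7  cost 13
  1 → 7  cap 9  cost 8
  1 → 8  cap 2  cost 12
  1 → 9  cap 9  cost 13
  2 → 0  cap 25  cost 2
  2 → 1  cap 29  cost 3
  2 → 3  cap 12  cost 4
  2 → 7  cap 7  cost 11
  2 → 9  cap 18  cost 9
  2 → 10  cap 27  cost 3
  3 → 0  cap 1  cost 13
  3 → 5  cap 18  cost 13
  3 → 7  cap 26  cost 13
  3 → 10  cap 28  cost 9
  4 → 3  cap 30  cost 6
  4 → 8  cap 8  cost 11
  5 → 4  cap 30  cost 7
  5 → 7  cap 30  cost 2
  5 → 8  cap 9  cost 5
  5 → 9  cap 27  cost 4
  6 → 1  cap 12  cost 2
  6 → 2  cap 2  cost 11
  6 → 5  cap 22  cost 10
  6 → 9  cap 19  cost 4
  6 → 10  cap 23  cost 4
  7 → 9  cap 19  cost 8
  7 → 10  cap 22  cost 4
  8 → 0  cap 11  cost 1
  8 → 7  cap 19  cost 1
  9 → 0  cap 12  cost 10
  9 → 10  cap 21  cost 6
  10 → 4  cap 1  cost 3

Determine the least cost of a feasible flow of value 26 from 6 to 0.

shortest-cost path #1: 6→2→0 push 2 @ unit cost 13 (adds 26)
shortest-cost path #2: 6→9→0 push 12 @ unit cost 14 (adds 168)
shortest-cost path #3: 6→1→8→0 push 2 @ unit cost 15 (adds 30)
shortest-cost path #4: 6→5→8→0 push 9 @ unit cost 16 (adds 144)
shortest-cost path #5: 6→1→3→0 push 1 @ unit cost 26 (adds 26)
total cost = 394

Minimum cost for 26 units: 394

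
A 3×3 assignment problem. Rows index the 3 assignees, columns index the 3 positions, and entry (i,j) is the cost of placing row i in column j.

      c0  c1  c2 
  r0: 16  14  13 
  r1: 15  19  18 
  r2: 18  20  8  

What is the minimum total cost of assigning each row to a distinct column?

optimal assignment: row0→col1 (cost 14), row1→col0 (cost 15), row2→col2 (cost 8)
total = 14 + 15 + 8 = 37

Minimum assignment cost: 37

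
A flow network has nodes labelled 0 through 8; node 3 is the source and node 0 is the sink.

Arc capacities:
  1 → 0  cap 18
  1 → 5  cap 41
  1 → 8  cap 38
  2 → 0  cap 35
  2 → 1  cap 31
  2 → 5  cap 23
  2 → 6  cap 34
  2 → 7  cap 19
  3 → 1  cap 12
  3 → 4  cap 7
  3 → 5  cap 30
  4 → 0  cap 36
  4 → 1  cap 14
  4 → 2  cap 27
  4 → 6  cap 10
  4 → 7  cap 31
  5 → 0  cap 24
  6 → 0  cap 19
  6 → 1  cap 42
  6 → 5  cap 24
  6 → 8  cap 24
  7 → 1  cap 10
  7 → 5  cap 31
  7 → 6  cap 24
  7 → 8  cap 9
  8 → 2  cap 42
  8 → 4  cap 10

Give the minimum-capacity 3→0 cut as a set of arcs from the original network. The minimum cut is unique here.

Min-cut arcs: {(3,1), (3,4), (5,0)} (total capacity 43)

augment #1: 3→1→0 push 12
augment #2: 3→4→0 push 7
augment #3: 3→5→0 push 24
max flow = 43; residual-reachable set from 3 gives S-side
cut edges (S→T): {(3,1), (3,4), (5,0)} total cap 43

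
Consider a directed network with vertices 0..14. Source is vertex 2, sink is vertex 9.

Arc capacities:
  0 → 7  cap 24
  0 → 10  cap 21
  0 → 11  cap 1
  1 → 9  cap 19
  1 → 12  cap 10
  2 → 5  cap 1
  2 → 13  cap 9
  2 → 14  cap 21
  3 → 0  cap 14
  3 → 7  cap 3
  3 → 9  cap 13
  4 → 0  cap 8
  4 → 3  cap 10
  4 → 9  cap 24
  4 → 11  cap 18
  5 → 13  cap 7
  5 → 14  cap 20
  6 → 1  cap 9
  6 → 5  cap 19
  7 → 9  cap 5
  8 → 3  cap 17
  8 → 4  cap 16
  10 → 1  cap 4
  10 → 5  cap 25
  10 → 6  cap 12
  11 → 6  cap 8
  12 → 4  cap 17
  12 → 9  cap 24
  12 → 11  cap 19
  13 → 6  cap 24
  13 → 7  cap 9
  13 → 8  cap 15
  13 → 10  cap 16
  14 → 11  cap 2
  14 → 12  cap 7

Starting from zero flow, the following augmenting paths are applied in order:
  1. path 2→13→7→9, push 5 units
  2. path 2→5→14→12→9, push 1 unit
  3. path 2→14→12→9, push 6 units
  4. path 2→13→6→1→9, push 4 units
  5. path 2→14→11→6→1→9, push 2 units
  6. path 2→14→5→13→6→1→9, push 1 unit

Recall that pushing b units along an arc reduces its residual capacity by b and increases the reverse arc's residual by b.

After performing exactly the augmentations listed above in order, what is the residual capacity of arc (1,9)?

after path 1 (2→13→7→9, push 5): res(1,9)=19
after path 2 (2→5→14→12→9, push 1): res(1,9)=19
after path 3 (2→14→12→9, push 6): res(1,9)=19
after path 4 (2→13→6→1→9, push 4): res(1,9)=15
after path 5 (2→14→11→6→1→9, push 2): res(1,9)=13
after path 6 (2→14→5→13→6→1→9, push 1): res(1,9)=12

Residual capacity of (1,9): 12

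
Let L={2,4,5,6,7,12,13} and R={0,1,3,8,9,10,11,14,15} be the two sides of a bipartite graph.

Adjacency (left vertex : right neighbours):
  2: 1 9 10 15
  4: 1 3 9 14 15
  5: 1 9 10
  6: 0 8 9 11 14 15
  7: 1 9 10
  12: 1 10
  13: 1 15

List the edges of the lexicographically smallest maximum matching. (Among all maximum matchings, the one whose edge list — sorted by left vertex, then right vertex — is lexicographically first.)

Lex-smallest maximum matching: {(2,1), (4,3), (5,9), (6,0), (7,10), (13,15)}

|M| = 6 (so the lex-smallest maximum matching has 6 edges)
process left vertices in ascending order; for each, take the smallest-labelled available neighbour that still permits 6 edges overall, or leave it unmatched if none does
lex-smallest matching: {2-1, 4-3, 5-9, 6-0, 7-10, 13-15}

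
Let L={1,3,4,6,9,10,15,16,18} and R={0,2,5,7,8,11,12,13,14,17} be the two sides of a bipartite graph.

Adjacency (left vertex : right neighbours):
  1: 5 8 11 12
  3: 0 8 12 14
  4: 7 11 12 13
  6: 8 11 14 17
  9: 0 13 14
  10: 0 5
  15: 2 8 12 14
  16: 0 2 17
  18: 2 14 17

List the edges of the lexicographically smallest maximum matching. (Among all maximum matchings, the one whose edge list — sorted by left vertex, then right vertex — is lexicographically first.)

|M| = 9 (so the lex-smallest maximum matching has 9 edges)
process left vertices in ascending order; for each, take the smallest-labelled available neighbour that still permits 9 edges overall, or leave it unmatched if none does
lex-smallest matching: {1-5, 3-8, 4-7, 6-11, 9-13, 10-0, 15-2, 16-17, 18-14}

Lex-smallest maximum matching: {(1,5), (3,8), (4,7), (6,11), (9,13), (10,0), (15,2), (16,17), (18,14)}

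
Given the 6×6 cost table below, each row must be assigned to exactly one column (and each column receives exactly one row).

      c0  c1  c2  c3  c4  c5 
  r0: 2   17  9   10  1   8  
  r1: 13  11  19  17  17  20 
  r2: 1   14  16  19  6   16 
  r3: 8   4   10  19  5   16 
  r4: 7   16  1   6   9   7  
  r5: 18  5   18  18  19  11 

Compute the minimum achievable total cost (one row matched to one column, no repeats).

optimal assignment: row0→col4 (cost 1), row1→col3 (cost 17), row2→col0 (cost 1), row3→col1 (cost 4), row4→col2 (cost 1), row5→col5 (cost 11)
total = 1 + 17 + 1 + 4 + 1 + 11 = 35

Minimum assignment cost: 35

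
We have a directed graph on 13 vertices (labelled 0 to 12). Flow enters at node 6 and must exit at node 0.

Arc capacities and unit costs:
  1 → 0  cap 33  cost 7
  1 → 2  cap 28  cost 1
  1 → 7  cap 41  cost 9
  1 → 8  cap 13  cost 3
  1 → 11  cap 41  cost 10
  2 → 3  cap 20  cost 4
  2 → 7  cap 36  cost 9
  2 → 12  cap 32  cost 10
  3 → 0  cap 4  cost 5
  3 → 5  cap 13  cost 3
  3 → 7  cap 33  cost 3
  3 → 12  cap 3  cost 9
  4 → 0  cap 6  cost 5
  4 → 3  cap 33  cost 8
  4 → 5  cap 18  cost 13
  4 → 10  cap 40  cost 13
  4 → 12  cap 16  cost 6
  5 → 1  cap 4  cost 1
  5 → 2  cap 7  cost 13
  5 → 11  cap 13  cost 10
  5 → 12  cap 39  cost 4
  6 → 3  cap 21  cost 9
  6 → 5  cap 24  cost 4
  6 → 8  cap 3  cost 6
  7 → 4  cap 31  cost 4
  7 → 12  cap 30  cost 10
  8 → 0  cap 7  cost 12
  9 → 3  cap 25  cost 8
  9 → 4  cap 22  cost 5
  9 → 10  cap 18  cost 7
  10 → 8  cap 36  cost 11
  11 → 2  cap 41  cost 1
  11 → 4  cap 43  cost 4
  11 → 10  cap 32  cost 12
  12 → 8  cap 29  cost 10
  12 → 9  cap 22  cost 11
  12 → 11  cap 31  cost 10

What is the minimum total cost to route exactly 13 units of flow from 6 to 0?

shortest-cost path #1: 6→5→1→0 push 4 @ unit cost 12 (adds 48)
shortest-cost path #2: 6→3→0 push 4 @ unit cost 14 (adds 56)
shortest-cost path #3: 6→8→0 push 3 @ unit cost 18 (adds 54)
shortest-cost path #4: 6→3→7→4→0 push 2 @ unit cost 21 (adds 42)
total cost = 200

Minimum cost for 13 units: 200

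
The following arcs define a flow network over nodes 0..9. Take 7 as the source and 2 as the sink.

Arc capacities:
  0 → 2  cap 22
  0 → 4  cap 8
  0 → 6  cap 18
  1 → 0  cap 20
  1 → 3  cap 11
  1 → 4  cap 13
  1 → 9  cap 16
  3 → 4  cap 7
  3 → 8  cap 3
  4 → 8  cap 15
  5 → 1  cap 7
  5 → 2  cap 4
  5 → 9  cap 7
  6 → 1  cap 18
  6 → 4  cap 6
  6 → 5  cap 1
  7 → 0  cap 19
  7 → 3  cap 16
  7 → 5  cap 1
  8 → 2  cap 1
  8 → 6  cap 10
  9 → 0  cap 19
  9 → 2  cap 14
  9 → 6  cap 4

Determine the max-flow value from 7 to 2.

Maximum flow value: 30

augment #1: 7→0→2 bottleneck 19, total now 19
augment #2: 7→5→2 bottleneck 1, total now 20
augment #3: 7→3→8→2 bottleneck 1, total now 21
augment #4: 7→3→8→6→5→2 bottleneck 1, total now 22
augment #5: 7→3→8→6→1→0→2 bottleneck 1, total now 23
augment #6: 7→3→4→8→6→1→0→2 bottleneck 2, total now 25
augment #7: 7→3→4→8→6→1→9→2 bottleneck 5, total now 30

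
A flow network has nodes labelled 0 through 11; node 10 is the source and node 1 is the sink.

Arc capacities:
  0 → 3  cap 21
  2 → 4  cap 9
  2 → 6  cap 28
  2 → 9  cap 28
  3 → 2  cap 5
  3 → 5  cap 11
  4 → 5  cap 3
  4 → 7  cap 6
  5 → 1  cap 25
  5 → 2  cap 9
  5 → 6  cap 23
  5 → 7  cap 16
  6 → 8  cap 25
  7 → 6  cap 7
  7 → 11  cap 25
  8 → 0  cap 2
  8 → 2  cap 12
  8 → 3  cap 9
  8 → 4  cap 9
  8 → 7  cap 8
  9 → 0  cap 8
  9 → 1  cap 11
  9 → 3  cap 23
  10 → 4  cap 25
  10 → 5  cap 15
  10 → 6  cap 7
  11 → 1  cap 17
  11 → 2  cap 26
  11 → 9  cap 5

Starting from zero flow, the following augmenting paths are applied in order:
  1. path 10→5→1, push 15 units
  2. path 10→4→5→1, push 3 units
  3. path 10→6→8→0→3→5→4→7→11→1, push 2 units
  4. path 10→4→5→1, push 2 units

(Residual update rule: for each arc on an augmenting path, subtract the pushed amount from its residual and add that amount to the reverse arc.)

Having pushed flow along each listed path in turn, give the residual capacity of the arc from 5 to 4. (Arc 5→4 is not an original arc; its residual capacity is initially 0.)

after path 1 (10→5→1, push 15): res(5,4)=0
after path 2 (10→4→5→1, push 3): res(5,4)=3
after path 3 (10→6→8→0→3→5→4→7→11→1, push 2): res(5,4)=1
after path 4 (10→4→5→1, push 2): res(5,4)=3

Residual capacity of (5,4): 3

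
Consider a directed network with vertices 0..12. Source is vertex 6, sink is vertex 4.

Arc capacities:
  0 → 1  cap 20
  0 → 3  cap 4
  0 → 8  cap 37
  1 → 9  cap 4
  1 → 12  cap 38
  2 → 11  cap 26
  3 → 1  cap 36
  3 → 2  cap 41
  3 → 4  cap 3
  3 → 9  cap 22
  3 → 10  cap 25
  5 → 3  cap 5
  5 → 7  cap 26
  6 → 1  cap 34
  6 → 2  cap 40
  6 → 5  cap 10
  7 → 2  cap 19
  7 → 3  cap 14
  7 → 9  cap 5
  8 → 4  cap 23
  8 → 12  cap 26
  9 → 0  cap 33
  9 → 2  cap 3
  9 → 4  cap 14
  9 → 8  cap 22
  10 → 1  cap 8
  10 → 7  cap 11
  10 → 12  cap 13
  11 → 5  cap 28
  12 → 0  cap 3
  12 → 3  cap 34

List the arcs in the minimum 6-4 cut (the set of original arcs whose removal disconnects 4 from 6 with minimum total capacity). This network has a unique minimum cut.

Min-cut arcs: {(1,9), (3,4), (3,9), (7,9), (12,0)} (total capacity 37)

augment #1: 6→1→9→4 push 4
augment #2: 6→5→3→4 push 3
augment #3: 6→5→3→9→4 push 2
augment #4: 6→5→7→9→4 push 5
augment #5: 6→1→12→0→8→4 push 3
augment #6: 6→1→12→3→9→4 push 3
augment #7: 6→1→12→3→9→8→4 push 17
max flow = 37; residual-reachable set from 6 gives S-side
cut edges (S→T): {(1,9), (3,4), (3,9), (7,9), (12,0)} total cap 37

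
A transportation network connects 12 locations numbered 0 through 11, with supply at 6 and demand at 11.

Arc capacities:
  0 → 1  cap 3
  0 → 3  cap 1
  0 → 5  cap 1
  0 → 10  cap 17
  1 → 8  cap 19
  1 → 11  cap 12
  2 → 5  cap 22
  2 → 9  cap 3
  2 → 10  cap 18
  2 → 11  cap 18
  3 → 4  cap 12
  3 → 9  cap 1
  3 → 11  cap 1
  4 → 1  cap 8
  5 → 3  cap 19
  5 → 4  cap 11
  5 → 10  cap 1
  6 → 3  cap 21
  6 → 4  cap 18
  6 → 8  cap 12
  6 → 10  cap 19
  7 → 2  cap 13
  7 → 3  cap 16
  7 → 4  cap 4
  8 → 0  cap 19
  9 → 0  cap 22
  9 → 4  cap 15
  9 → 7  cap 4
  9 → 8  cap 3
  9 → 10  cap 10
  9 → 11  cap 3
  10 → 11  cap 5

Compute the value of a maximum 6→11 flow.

Maximum flow value: 18

augment #1: 6→3→11 bottleneck 1, total now 1
augment #2: 6→10→11 bottleneck 5, total now 6
augment #3: 6→3→9→11 bottleneck 1, total now 7
augment #4: 6→4→1→11 bottleneck 8, total now 15
augment #5: 6→8→0→1→11 bottleneck 3, total now 18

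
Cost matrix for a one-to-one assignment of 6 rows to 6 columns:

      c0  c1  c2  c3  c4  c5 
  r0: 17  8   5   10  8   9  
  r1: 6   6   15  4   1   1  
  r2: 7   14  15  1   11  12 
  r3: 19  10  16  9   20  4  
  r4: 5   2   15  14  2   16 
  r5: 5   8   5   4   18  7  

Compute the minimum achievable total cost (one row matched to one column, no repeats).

Minimum assignment cost: 18

optimal assignment: row0→col2 (cost 5), row1→col4 (cost 1), row2→col3 (cost 1), row3→col5 (cost 4), row4→col1 (cost 2), row5→col0 (cost 5)
total = 5 + 1 + 1 + 4 + 2 + 5 = 18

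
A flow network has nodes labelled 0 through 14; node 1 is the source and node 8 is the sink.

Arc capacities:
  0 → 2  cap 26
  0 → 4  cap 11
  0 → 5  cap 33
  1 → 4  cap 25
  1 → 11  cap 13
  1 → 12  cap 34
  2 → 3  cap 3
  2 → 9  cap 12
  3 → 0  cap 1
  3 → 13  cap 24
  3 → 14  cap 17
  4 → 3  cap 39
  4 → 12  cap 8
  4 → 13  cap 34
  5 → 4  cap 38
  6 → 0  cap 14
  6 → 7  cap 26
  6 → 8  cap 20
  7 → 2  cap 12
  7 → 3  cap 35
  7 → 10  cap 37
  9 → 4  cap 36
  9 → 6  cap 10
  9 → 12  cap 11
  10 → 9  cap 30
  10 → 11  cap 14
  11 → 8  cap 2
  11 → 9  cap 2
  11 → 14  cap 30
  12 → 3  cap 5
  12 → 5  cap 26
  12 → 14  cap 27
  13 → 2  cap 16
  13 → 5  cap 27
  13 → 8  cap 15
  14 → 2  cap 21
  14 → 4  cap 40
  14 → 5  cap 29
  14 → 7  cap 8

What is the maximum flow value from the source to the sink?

augment #1: 1→11→8 bottleneck 2, total now 2
augment #2: 1→4→13→8 bottleneck 15, total now 17
augment #3: 1→11→9→6→8 bottleneck 2, total now 19
augment #4: 1→4→13→2→9→6→8 bottleneck 8, total now 27

Maximum flow value: 27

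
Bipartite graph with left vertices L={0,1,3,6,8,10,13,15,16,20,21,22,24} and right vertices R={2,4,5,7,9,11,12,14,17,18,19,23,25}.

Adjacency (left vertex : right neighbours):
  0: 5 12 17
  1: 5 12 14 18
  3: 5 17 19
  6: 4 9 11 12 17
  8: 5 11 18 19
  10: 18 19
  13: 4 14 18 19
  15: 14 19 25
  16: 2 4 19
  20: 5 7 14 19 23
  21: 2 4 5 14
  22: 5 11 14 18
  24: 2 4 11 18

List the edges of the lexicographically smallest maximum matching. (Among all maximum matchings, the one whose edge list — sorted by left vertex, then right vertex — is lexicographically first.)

|M| = 12 (so the lex-smallest maximum matching has 12 edges)
process left vertices in ascending order; for each, take the smallest-labelled available neighbour that still permits 12 edges overall, or leave it unmatched if none does
lex-smallest matching: {0-5, 1-12, 3-17, 6-9, 8-11, 10-18, 13-4, 15-25, 16-19, 20-7, 21-2, 22-14}

Lex-smallest maximum matching: {(0,5), (1,12), (3,17), (6,9), (8,11), (10,18), (13,4), (15,25), (16,19), (20,7), (21,2), (22,14)}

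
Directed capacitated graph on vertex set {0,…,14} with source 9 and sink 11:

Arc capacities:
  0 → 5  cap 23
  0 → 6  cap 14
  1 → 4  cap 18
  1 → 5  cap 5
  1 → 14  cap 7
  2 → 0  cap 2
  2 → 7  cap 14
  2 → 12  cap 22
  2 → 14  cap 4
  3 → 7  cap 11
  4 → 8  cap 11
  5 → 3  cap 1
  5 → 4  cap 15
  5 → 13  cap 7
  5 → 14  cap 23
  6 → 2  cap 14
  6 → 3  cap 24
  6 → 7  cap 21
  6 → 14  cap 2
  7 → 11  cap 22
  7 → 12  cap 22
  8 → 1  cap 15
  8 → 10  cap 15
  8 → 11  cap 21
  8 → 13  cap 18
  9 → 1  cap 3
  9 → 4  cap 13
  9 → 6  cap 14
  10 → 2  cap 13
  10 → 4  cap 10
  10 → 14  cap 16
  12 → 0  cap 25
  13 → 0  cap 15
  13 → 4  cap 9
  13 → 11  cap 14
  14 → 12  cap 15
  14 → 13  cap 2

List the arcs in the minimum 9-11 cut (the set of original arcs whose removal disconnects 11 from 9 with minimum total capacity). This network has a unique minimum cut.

augment #1: 9→4→8→11 push 11
augment #2: 9→6→7→11 push 14
augment #3: 9→1→5→13→11 push 3
max flow = 28; residual-reachable set from 9 gives S-side
cut edges (S→T): {(4,8), (9,1), (9,6)} total cap 28

Min-cut arcs: {(4,8), (9,1), (9,6)} (total capacity 28)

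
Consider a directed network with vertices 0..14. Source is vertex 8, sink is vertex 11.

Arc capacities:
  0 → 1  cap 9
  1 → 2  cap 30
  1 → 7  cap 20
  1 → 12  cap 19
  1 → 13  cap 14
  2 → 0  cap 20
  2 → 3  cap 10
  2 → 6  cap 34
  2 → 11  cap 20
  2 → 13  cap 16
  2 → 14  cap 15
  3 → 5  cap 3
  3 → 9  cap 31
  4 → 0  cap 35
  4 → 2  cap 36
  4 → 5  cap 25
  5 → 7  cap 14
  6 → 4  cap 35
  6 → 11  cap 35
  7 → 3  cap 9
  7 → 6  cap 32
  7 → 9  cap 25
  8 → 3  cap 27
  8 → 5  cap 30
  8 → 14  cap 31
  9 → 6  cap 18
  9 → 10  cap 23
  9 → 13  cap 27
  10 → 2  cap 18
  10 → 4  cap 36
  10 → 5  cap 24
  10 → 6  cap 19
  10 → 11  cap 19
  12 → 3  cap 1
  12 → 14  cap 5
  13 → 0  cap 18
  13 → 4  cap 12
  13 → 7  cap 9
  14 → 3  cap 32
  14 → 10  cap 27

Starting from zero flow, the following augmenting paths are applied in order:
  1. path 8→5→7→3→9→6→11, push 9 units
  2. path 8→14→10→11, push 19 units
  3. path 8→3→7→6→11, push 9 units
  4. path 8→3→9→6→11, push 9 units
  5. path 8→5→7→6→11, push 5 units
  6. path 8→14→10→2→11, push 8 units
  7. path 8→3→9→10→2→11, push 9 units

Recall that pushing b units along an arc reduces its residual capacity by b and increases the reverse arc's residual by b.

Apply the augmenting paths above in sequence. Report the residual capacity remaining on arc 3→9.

Residual capacity of (3,9): 4

after path 1 (8→5→7→3→9→6→11, push 9): res(3,9)=22
after path 2 (8→14→10→11, push 19): res(3,9)=22
after path 3 (8→3→7→6→11, push 9): res(3,9)=22
after path 4 (8→3→9→6→11, push 9): res(3,9)=13
after path 5 (8→5→7→6→11, push 5): res(3,9)=13
after path 6 (8→14→10→2→11, push 8): res(3,9)=13
after path 7 (8→3→9→10→2→11, push 9): res(3,9)=4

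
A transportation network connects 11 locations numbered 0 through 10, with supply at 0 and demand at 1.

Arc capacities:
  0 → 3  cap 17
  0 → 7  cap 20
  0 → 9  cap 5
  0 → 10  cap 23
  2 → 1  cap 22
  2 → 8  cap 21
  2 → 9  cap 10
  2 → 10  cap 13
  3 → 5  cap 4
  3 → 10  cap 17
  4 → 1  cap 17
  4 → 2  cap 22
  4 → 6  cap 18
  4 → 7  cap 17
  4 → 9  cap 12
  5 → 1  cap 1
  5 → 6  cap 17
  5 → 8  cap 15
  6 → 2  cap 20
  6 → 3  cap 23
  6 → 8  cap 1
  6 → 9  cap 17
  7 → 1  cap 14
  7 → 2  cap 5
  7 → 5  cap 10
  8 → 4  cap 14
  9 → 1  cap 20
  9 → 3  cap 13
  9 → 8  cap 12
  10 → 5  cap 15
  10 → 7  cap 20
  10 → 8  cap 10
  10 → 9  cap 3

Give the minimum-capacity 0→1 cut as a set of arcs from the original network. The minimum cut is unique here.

augment #1: 0→7→1 push 14
augment #2: 0→9→1 push 5
augment #3: 0→3→5→1 push 1
augment #4: 0→7→2→1 push 5
augment #5: 0→10→9→1 push 3
augment #6: 0→10→8→4→1 push 10
augment #7: 0→3→5→6→2→1 push 3
augment #8: 0→7→5→6→2→1 push 1
augment #9: 0→10→5→6→2→1 push 10
augment #10: 0→3→10→5→6→2→1 push 3
augment #11: 0→3→10→5→8→4→1 push 2
augment #12: 0→3→10→7→5→8→4→1 push 2
max flow = 59; residual-reachable set from 0 gives S-side
cut edges (S→T): {(0,9), (5,1), (5,6), (7,1), (7,2), (8,4), (10,9)} total cap 59

Min-cut arcs: {(0,9), (5,1), (5,6), (7,1), (7,2), (8,4), (10,9)} (total capacity 59)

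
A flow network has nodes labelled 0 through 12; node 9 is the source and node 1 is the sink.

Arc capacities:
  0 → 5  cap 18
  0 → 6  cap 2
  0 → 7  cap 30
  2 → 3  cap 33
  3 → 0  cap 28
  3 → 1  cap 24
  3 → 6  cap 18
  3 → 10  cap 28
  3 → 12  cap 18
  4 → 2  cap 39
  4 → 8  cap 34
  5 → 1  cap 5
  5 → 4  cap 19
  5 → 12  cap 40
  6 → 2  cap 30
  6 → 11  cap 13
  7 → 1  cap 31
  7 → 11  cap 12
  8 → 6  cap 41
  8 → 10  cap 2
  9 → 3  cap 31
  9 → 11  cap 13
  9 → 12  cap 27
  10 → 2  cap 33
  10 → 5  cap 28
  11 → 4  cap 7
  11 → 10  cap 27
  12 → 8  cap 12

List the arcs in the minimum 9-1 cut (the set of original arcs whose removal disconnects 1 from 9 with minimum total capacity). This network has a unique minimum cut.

augment #1: 9→3→1 push 24
augment #2: 9→3→0→5→1 push 5
augment #3: 9→3→0→7→1 push 2
augment #4: 9→11→10→5→0→7→1 push 5
augment #5: 9→11→4→2→3→0→7→1 push 7
augment #6: 9→11→10→2→3→0→7→1 push 1
augment #7: 9→12→8→6→2→3→0→7→1 push 12
max flow = 56; residual-reachable set from 9 gives S-side
cut edges (S→T): {(9,3), (9,11), (12,8)} total cap 56

Min-cut arcs: {(9,3), (9,11), (12,8)} (total capacity 56)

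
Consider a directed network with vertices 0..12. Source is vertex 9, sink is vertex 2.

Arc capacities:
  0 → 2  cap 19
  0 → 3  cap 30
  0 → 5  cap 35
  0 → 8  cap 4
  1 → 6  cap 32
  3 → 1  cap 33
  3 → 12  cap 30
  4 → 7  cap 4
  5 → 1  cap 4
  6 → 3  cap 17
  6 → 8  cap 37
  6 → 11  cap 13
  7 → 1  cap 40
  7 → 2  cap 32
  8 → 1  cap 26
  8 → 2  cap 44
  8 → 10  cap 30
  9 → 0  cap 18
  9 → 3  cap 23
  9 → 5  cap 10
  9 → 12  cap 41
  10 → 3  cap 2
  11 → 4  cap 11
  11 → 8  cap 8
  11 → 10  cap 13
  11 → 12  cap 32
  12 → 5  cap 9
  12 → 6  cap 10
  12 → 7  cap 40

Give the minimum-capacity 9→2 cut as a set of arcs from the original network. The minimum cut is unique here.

Min-cut arcs: {(5,1), (9,0), (9,3), (9,12)} (total capacity 86)

augment #1: 9→0→2 push 18
augment #2: 9→12→7→2 push 32
augment #3: 9→12→6→8→2 push 9
augment #4: 9→3→1→6→8→2 push 23
augment #5: 9→5→1→6→8→2 push 4
max flow = 86; residual-reachable set from 9 gives S-side
cut edges (S→T): {(5,1), (9,0), (9,3), (9,12)} total cap 86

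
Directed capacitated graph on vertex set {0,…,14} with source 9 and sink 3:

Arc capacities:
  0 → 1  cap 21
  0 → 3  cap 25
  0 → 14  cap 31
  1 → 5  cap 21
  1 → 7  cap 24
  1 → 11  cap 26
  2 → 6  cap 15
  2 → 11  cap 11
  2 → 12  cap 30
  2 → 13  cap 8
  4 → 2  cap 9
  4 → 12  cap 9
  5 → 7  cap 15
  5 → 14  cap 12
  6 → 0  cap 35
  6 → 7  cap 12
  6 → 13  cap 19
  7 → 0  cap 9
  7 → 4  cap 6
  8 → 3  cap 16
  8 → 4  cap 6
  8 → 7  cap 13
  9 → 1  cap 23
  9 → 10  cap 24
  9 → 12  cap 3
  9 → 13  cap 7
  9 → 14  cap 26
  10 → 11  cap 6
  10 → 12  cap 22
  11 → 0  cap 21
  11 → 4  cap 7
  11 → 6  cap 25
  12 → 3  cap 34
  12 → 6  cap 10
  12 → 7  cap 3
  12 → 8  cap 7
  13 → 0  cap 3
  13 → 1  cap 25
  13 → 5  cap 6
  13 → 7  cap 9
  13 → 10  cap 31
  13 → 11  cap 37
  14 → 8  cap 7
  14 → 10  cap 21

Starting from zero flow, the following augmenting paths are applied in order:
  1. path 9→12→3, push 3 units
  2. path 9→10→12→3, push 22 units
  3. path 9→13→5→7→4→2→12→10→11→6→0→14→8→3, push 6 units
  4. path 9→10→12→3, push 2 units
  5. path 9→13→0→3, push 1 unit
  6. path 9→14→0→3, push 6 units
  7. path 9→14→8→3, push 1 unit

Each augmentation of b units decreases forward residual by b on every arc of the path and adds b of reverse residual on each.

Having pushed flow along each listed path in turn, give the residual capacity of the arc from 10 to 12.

after path 1 (9→12→3, push 3): res(10,12)=22
after path 2 (9→10→12→3, push 22): res(10,12)=0
after path 3 (9→13→5→7→4→2→12→10→11→6→0→14→8→3, push 6): res(10,12)=6
after path 4 (9→10→12→3, push 2): res(10,12)=4
after path 5 (9→13→0→3, push 1): res(10,12)=4
after path 6 (9→14→0→3, push 6): res(10,12)=4
after path 7 (9→14→8→3, push 1): res(10,12)=4

Residual capacity of (10,12): 4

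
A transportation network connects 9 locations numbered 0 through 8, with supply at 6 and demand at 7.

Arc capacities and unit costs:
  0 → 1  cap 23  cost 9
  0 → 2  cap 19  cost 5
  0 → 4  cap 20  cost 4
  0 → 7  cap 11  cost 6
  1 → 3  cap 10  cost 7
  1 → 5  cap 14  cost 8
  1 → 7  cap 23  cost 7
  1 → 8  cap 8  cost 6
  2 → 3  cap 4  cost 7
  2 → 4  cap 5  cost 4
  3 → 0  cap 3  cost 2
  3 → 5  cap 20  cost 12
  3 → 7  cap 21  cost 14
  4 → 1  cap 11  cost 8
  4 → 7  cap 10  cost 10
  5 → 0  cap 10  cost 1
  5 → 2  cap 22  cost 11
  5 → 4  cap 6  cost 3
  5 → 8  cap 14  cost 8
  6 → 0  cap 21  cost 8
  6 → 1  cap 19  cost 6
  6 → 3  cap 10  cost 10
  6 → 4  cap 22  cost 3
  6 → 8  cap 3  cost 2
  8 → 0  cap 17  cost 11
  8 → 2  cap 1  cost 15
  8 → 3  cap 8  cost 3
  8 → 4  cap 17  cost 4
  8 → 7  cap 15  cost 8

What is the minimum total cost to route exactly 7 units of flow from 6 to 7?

shortest-cost path #1: 6→8→7 push 3 @ unit cost 10 (adds 30)
shortest-cost path #2: 6→1→7 push 4 @ unit cost 13 (adds 52)
total cost = 82

Minimum cost for 7 units: 82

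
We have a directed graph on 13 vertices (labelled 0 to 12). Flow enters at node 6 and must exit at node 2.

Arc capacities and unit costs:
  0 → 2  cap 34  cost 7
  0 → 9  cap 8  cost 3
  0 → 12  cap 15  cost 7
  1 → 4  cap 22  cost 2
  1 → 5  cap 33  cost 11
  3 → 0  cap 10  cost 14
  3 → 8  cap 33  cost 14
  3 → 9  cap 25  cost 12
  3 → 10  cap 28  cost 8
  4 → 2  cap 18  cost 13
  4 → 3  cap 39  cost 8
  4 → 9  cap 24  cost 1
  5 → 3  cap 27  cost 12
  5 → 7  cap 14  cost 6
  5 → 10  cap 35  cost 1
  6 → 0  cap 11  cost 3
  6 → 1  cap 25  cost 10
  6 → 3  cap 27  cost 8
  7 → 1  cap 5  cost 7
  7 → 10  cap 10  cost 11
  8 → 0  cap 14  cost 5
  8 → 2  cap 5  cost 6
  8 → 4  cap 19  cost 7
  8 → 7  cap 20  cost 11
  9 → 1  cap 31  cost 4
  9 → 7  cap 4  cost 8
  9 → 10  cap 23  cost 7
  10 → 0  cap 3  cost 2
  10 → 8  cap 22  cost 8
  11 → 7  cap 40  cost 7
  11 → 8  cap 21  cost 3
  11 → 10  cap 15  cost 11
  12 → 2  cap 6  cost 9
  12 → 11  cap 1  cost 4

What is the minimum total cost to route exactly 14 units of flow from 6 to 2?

shortest-cost path #1: 6→0→2 push 11 @ unit cost 10 (adds 110)
shortest-cost path #2: 6→1→4→2 push 3 @ unit cost 25 (adds 75)
total cost = 185

Minimum cost for 14 units: 185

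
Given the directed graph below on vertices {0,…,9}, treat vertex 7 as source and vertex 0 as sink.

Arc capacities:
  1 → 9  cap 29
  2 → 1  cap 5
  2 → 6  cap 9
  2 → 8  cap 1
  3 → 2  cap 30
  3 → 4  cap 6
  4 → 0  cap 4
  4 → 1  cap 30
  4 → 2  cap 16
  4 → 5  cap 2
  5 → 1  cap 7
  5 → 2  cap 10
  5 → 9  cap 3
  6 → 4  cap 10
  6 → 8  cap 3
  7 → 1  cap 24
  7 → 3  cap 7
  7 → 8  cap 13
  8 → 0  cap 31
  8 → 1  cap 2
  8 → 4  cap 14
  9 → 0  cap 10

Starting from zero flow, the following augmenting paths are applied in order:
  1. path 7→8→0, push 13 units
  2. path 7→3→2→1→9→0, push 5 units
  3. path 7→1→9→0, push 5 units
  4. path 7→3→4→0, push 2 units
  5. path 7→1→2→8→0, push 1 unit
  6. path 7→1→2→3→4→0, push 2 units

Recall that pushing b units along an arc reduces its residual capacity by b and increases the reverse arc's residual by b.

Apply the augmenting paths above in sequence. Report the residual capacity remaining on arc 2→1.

Residual capacity of (2,1): 3

after path 1 (7→8→0, push 13): res(2,1)=5
after path 2 (7→3→2→1→9→0, push 5): res(2,1)=0
after path 3 (7→1→9→0, push 5): res(2,1)=0
after path 4 (7→3→4→0, push 2): res(2,1)=0
after path 5 (7→1→2→8→0, push 1): res(2,1)=1
after path 6 (7→1→2→3→4→0, push 2): res(2,1)=3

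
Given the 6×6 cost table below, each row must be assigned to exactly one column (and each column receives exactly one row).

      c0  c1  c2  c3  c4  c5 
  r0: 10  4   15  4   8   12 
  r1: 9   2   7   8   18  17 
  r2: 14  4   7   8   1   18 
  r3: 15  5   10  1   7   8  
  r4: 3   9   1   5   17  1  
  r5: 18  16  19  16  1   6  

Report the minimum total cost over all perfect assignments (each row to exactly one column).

Minimum assignment cost: 21

optimal assignment: row0→col0 (cost 10), row1→col1 (cost 2), row2→col4 (cost 1), row3→col3 (cost 1), row4→col2 (cost 1), row5→col5 (cost 6)
total = 10 + 2 + 1 + 1 + 1 + 6 = 21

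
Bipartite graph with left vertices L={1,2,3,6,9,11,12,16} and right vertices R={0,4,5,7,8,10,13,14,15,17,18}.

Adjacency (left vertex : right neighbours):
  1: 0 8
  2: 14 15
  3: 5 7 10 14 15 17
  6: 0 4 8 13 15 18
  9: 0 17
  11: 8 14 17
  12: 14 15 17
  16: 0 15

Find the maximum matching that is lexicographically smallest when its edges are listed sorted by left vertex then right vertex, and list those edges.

Lex-smallest maximum matching: {(1,0), (2,14), (3,5), (6,4), (9,17), (11,8), (12,15)}

|M| = 7 (so the lex-smallest maximum matching has 7 edges)
process left vertices in ascending order; for each, take the smallest-labelled available neighbour that still permits 7 edges overall, or leave it unmatched if none does
lex-smallest matching: {1-0, 2-14, 3-5, 6-4, 9-17, 11-8, 12-15}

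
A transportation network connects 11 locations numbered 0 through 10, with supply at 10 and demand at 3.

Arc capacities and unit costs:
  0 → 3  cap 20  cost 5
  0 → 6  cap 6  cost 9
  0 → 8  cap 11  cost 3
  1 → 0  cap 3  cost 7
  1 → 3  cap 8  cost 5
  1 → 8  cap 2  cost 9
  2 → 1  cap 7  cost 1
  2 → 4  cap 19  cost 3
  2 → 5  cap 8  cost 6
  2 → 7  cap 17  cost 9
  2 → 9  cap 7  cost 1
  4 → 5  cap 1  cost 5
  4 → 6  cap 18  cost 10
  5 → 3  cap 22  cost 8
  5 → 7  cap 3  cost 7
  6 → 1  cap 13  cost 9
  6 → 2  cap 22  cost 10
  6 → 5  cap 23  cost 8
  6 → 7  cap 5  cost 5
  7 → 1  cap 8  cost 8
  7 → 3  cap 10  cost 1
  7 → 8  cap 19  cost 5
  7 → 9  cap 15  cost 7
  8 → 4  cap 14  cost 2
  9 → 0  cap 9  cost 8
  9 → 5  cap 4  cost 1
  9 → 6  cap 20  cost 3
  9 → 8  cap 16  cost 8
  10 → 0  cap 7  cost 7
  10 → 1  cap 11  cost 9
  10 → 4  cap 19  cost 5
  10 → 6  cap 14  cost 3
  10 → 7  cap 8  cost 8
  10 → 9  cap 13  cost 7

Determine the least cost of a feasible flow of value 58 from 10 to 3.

Minimum cost for 58 units: 963

shortest-cost path #1: 10→7→3 push 8 @ unit cost 9 (adds 72)
shortest-cost path #2: 10→6→7→3 push 2 @ unit cost 9 (adds 18)
shortest-cost path #3: 10→0→3 push 7 @ unit cost 12 (adds 84)
shortest-cost path #4: 10→1→3 push 8 @ unit cost 14 (adds 112)
shortest-cost path #5: 10→9→5→3 push 4 @ unit cost 16 (adds 64)
shortest-cost path #6: 10→4→5→3 push 1 @ unit cost 18 (adds 18)
shortest-cost path #7: 10→6→5→3 push 12 @ unit cost 19 (adds 228)
shortest-cost path #8: 10→9→0→3 push 9 @ unit cost 20 (adds 180)
shortest-cost path #9: 10→1→0→3 push 3 @ unit cost 21 (adds 63)
shortest-cost path #10: 10→4→6→5→3 push 4 @ unit cost 31 (adds 124)
total cost = 963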